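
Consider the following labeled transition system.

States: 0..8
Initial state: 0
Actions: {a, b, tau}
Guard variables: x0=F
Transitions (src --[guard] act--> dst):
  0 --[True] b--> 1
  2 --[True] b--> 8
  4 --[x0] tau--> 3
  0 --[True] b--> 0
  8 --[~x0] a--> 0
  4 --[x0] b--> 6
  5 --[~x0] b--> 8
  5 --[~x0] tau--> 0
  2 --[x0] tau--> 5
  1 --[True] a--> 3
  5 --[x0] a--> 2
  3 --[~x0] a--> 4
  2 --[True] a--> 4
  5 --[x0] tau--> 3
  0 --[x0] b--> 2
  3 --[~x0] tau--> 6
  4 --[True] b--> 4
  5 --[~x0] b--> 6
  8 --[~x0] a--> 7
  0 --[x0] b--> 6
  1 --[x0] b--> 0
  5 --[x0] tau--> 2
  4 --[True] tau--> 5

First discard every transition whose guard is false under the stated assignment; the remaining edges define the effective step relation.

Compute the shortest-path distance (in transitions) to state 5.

Answer: 4

Trace:
Layered search for 5:
  depth 0: {0}
  depth 1: {1}
  depth 2: {3}
  depth 3: {4,6}
  depth 4: {5}
depth(5)=4, e.g. b·a·a·tau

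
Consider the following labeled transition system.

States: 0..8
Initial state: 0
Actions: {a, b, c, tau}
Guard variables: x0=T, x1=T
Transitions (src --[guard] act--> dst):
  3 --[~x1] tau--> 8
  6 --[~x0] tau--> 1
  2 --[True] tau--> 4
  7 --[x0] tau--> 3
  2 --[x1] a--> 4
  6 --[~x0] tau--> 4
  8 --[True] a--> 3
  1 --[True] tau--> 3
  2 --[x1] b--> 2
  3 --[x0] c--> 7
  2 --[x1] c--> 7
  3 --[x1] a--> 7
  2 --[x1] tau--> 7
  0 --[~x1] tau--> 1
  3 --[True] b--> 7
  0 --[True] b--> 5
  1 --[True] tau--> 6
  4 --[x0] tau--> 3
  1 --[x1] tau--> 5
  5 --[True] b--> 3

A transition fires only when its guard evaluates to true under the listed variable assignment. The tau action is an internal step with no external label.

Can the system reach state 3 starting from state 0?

After dropping false guards: 16 live edges.
Layer 0: {0}
Layer 1: {5}  total {0,5}
Layer 2: {3}  total {0,3,5}
Layer 3: {7}  total {0,3,5,7}
Reachable = {0,3,5,7}
witness 3: b·b

Answer: REACHABLE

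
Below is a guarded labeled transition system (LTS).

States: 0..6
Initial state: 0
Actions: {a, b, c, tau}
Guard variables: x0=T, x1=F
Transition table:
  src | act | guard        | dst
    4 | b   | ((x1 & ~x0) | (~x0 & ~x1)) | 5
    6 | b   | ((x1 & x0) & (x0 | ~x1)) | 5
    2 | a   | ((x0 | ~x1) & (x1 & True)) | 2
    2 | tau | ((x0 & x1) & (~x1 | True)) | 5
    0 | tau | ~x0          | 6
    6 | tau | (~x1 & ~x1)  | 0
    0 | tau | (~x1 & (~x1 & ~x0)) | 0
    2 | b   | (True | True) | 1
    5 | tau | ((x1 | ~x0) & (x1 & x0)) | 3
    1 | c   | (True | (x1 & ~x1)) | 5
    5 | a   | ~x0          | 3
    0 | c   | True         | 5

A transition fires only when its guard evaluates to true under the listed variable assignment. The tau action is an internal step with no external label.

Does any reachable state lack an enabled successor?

Answer: DEADLOCK at state 5

Working:
Reachable = {0,5}
  0: c→5  [1 out]
  5: ∅  [deadlock]
trace reaching 5: c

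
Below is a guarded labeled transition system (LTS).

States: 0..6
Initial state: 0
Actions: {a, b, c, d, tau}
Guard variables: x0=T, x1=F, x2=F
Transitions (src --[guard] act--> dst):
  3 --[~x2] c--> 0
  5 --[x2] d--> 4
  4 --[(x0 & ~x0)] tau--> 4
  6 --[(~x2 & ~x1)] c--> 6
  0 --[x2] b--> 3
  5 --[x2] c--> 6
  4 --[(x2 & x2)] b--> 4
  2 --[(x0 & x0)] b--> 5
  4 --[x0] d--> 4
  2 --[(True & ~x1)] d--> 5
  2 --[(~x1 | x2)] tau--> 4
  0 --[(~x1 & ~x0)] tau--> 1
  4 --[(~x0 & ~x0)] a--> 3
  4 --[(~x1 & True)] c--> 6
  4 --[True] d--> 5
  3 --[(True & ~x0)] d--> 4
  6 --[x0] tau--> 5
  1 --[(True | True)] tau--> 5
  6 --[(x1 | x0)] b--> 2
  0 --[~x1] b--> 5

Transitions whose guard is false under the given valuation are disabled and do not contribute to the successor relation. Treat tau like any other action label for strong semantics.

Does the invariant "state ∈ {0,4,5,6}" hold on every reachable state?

Answer: INVARIANT HOLDS

Working:
Safe = {0,4,5,6}
Reach set: {0,5}
  0: safe
  5: safe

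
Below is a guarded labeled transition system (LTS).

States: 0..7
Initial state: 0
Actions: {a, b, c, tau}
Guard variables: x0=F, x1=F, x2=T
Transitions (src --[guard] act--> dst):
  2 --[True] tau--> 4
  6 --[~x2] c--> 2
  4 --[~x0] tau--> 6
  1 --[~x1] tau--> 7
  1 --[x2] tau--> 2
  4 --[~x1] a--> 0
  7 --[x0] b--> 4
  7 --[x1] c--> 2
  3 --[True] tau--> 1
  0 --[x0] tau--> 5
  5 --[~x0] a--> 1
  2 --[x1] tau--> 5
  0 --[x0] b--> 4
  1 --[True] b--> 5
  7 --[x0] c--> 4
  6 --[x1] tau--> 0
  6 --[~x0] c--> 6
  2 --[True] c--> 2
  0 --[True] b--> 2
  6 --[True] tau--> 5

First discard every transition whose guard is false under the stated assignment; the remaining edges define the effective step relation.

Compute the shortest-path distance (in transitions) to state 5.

Answer: 4

Trace:
Breadth-first toward 5:
  depth 0: {0}
  depth 1: {2}
  depth 2: {4}
  depth 3: {6}
  depth 4: {5}
depth(5)=4, e.g. b·tau·tau·tau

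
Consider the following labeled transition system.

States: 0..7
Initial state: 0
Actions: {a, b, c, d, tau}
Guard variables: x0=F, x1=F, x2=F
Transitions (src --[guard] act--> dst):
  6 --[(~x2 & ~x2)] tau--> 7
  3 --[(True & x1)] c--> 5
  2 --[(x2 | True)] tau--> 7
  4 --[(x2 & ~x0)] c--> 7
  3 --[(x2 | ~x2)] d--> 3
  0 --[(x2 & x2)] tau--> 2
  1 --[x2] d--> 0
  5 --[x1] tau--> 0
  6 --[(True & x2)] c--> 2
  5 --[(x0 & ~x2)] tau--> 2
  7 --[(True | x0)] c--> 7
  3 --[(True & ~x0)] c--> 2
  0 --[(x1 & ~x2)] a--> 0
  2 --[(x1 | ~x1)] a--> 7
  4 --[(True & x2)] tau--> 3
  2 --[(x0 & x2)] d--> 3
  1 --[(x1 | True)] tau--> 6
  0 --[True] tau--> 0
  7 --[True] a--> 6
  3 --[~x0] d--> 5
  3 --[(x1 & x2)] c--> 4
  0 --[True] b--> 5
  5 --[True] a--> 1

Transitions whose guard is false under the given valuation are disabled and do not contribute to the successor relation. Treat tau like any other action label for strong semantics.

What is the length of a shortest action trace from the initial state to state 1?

Layered search for 1:
  depth 0: {0}
  depth 1: {5}
  depth 2: {1}
1 enters at depth 2; path b·a

Answer: 2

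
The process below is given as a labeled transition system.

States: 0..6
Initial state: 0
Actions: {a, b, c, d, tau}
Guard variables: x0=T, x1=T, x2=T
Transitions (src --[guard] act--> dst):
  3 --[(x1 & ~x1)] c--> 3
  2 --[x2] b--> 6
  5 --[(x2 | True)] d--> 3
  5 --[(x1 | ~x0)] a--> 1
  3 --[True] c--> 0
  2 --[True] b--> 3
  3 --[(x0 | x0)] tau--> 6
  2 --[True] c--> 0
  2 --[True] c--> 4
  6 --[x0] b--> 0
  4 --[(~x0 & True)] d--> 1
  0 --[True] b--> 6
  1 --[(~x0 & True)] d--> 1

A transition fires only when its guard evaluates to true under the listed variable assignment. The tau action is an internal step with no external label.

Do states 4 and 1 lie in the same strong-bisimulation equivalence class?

Compute ~ classes (split until stable):
  π0 = {{0,1,2,3,4,5,6}}
  π1 = {{0,6},{1,4},{2},{3},{5}}
5 equivalence class(es) (converged in 2)
[4]={1,4}  [1]={1,4}

Answer: BISIMILAR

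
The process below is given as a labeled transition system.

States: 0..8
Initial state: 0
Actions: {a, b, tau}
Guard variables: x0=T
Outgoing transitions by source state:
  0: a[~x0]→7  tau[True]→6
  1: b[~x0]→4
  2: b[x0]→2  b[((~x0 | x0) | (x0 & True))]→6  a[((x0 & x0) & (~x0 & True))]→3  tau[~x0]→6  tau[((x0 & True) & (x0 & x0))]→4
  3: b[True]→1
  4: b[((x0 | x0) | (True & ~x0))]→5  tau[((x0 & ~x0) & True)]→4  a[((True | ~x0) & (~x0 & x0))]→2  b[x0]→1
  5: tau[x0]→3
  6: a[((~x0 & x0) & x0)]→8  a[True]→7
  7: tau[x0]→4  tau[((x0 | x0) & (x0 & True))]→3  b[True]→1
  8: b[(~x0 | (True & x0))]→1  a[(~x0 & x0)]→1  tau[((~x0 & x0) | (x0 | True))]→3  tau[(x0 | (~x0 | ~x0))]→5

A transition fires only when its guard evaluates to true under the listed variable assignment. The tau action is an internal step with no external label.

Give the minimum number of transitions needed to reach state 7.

Answer: 2

Trace:
Breadth-first toward 7:
  depth 0: {0}
  depth 1: {6}
  depth 2: {7}
7 enters at depth 2; path tau·a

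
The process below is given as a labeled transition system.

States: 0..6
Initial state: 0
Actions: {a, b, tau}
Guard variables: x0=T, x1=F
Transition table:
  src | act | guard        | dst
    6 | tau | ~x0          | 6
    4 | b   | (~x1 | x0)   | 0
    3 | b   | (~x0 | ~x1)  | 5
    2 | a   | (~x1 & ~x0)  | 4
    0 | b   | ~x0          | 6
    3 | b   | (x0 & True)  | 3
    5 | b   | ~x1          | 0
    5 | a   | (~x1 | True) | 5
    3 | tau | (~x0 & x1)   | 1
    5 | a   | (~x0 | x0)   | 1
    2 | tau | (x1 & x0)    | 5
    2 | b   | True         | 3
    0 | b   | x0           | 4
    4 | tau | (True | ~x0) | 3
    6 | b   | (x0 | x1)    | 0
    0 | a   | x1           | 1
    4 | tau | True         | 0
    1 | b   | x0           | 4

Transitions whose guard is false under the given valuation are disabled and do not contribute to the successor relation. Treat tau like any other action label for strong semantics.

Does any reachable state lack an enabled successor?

R = {0,1,3,4,5}
  0: b→4  [1 exit(s)]
  1: b→4  [1 exit(s)]
  3: b→3  b→5  [2 exit(s)]
  4: b→0  tau→0  tau→3  [3 exit(s)]
  5: a→1  a→5  b→0  [3 exit(s)]

Answer: DEADLOCK-FREE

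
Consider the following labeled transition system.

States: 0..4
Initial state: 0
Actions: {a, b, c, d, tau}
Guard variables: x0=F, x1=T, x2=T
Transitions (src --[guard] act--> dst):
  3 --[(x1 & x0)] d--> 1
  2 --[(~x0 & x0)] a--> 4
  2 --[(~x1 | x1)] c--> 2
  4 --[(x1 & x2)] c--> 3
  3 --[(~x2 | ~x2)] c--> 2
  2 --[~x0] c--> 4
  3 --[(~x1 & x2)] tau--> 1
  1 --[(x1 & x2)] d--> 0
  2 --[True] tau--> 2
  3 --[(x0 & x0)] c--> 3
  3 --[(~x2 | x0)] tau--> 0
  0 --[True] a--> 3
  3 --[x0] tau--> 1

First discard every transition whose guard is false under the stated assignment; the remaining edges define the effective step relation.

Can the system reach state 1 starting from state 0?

Answer: UNREACHABLE

Analysis:
6 transition(s) survive guard evaluation.
L0 = {0}
L1 = {3}  cumulative {0,3}
R = {0,3}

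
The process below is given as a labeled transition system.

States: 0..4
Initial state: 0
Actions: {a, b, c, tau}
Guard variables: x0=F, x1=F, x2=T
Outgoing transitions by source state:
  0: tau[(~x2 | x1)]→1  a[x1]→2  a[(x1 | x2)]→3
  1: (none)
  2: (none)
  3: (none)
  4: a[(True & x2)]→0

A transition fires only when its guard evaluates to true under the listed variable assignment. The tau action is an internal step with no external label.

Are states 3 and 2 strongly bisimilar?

Compute ~ classes (split until stable):
  π0 = {{0,1,2,3,4}}
  π1 = {{0,4},{1,2,3}}
  π2 = {{0},{1,2,3},{4}}
stable after 3 split(s): 3 block(s)
class of 3: {1,2,3}; class of 2: {1,2,3}

Answer: BISIMILAR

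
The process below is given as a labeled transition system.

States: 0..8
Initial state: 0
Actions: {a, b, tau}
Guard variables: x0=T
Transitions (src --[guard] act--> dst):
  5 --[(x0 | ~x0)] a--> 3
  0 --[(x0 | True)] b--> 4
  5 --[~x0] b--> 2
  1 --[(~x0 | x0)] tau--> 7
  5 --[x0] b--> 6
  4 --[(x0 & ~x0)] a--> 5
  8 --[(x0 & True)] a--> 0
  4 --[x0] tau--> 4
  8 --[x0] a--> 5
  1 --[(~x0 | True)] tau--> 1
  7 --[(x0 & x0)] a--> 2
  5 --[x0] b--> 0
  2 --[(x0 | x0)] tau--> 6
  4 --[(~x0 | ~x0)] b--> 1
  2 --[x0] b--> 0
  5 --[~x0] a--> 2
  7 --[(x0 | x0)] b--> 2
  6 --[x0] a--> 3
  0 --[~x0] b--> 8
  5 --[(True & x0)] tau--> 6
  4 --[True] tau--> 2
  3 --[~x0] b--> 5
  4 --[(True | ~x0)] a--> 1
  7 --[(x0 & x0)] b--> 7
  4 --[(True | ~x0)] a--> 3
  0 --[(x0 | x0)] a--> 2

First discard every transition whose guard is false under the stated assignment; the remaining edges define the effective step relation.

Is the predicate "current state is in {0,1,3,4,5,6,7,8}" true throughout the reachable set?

Answer: INVARIANT VIOLATED at state 2

Analysis:
Inv-set: {0,1,3,4,5,6,7,8}
Reach set: {0,1,2,3,4,6,7}
  0: ✓
  1: ✓
  2: VIOLATES
  3: ✓
  4: ✓
  6: ✓
  7: ✓
counterexample path to 2: a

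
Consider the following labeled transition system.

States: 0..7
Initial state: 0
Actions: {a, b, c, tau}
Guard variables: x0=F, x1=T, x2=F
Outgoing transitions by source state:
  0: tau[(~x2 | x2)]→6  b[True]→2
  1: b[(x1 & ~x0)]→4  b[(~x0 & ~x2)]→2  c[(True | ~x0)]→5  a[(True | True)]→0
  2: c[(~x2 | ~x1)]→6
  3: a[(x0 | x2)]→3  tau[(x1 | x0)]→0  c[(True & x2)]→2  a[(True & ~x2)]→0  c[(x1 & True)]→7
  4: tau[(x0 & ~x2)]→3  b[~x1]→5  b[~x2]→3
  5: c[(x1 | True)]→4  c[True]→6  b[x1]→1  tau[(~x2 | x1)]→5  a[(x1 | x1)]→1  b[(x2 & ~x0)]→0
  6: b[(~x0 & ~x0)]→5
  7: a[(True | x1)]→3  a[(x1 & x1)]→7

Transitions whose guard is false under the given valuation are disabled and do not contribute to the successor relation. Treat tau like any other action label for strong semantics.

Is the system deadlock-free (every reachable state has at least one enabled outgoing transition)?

Reachable = {0,1,2,3,4,5,6,7}
  0: b→2  tau→6  [deg 2]
  1: a→0  b→2  b→4  c→5  [deg 4]
  2: c→6  [deg 1]
  3: a→0  c→7  tau→0  [deg 3]
  4: b→3  [deg 1]
  5: a→1  b→1  c→4  c→6  tau→5  [deg 5]
  6: b→5  [deg 1]
  7: a→3  a→7  [deg 2]

Answer: DEADLOCK-FREE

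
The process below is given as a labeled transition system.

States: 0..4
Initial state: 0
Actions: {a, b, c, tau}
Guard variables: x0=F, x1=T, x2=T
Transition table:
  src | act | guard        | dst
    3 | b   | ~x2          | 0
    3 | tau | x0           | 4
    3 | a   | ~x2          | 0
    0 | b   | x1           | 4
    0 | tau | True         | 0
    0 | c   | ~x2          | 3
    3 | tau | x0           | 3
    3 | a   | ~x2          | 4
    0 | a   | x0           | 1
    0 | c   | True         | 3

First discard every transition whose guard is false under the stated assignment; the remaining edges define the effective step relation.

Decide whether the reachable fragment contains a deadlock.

Answer: DEADLOCK at state 3

Analysis:
Reachable = {0,3,4}
  0: b→4  c→3  tau→0  [deg 3]
  3: ∅  [STUCK]
  4: ∅  [STUCK]
witness 3: c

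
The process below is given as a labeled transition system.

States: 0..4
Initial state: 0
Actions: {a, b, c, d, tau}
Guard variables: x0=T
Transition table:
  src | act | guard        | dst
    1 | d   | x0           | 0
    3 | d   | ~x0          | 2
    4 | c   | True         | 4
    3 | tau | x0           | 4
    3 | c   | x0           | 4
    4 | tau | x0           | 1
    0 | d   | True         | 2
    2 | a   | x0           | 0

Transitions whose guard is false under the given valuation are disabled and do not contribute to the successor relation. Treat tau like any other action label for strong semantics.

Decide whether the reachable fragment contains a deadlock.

Reach set: {0,2}
  0: d→2  [1 exit(s)]
  2: a→0  [1 exit(s)]

Answer: DEADLOCK-FREE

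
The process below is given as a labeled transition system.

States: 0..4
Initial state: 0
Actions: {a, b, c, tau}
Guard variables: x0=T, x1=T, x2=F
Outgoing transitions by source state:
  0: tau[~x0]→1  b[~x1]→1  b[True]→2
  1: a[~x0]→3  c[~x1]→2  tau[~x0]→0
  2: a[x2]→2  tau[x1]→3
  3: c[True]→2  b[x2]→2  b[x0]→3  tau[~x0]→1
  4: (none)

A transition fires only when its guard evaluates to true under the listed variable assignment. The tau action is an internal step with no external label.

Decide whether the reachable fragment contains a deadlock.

Reach set: {0,2,3}
  0: b→2  [1 exit(s)]
  2: tau→3  [1 exit(s)]
  3: b→3  c→2  [2 exit(s)]

Answer: DEADLOCK-FREE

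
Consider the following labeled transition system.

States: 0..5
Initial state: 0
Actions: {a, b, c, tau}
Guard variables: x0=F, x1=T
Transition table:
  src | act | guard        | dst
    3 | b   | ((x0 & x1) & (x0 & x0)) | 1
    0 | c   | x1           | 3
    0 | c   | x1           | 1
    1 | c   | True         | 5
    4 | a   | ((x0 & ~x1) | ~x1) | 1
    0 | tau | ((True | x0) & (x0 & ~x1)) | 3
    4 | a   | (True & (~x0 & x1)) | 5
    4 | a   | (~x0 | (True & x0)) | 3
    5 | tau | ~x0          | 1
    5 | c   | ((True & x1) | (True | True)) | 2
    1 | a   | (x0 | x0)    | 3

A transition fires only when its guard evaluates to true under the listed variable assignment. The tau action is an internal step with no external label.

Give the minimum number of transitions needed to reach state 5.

Answer: 2

Analysis:
Breadth-first toward 5:
  depth 0: {0}
  depth 1: {1,3}
  depth 2: {5}
5 enters at depth 2; path c·c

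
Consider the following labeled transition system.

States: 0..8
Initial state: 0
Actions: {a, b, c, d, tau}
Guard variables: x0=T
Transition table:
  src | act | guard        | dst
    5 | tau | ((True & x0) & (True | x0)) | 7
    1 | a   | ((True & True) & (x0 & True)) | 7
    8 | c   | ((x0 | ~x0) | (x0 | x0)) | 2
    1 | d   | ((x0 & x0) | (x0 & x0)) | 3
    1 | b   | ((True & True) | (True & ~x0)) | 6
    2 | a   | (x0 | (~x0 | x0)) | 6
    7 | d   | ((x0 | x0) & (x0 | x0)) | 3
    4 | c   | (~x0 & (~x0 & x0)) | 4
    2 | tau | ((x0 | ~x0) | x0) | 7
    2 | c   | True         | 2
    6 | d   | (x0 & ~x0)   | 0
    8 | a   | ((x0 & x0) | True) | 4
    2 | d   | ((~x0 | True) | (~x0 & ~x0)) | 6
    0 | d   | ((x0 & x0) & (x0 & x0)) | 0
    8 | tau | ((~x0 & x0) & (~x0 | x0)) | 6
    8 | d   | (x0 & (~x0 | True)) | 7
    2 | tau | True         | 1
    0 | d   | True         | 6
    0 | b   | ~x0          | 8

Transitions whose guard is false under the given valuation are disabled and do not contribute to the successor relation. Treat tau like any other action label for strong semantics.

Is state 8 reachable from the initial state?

After dropping false guards: 15 live edges.
depth 0: {0}
depth 1: {6}  total {0,6}
R = {0,6}

Answer: UNREACHABLE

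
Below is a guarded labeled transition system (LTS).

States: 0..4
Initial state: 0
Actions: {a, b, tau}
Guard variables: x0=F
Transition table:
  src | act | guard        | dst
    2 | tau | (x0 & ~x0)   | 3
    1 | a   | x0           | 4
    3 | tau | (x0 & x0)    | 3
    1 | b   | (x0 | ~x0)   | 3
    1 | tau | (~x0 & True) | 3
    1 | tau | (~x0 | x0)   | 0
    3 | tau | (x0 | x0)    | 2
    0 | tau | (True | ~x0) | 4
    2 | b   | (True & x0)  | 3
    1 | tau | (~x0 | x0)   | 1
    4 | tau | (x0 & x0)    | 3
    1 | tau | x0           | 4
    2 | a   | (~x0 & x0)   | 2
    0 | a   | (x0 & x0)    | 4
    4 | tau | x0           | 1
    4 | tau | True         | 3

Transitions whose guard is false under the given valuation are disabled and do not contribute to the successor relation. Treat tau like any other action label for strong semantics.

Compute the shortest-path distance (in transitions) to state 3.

Answer: 2

Analysis:
Layered search for 3:
  L0 = {0}
  L1 = {4}
  L2 = {3}
first hit 3 at d=2 via tau·tau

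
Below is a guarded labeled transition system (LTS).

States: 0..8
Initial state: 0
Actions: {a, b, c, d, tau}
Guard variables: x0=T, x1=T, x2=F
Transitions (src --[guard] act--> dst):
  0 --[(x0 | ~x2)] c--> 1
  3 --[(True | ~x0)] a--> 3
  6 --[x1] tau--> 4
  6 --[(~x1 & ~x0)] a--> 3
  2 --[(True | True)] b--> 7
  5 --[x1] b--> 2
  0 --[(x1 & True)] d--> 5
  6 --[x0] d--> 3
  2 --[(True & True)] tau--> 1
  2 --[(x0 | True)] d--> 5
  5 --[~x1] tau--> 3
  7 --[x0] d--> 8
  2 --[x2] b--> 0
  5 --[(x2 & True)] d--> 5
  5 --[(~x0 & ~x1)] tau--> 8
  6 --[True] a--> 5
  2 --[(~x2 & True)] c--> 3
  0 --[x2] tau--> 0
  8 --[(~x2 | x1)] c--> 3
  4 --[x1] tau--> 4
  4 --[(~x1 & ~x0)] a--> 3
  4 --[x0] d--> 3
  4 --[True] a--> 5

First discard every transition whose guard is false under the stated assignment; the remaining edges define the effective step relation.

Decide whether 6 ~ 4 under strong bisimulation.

Refine partition for ~:
  P[0] = {{0,1,2,3,4,5,6,7,8}}
  P[1] = {{0},{1},{2},{3},{4,6},{5},{7},{8}}
stable after 2 split(s): 8 block(s)
6∈{4,6}, 4∈{4,6}

Answer: BISIMILAR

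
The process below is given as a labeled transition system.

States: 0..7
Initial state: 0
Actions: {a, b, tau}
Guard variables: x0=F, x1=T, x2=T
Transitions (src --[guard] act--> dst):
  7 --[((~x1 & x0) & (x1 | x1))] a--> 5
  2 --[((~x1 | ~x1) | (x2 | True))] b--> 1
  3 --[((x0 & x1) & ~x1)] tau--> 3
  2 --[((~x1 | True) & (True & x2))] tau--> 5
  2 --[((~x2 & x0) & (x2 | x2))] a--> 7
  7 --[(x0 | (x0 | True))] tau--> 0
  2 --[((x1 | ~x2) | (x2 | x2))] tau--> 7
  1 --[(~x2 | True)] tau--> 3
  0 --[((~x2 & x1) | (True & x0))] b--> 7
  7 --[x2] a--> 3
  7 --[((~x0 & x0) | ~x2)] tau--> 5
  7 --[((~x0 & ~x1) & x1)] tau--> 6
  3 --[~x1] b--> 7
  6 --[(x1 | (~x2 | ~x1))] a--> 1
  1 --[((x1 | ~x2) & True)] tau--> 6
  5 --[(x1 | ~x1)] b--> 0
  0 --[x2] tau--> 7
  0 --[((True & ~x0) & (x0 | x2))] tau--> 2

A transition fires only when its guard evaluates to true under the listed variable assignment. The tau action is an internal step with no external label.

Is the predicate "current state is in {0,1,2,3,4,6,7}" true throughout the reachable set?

Inv-set: {0,1,2,3,4,6,7}
R = {0,1,2,3,5,6,7}
  0: safe
  1: safe
  2: safe
  3: safe
  5: VIOLATES
  6: safe
  7: safe
counterexample path to 5: tau·tau

Answer: INVARIANT VIOLATED at state 5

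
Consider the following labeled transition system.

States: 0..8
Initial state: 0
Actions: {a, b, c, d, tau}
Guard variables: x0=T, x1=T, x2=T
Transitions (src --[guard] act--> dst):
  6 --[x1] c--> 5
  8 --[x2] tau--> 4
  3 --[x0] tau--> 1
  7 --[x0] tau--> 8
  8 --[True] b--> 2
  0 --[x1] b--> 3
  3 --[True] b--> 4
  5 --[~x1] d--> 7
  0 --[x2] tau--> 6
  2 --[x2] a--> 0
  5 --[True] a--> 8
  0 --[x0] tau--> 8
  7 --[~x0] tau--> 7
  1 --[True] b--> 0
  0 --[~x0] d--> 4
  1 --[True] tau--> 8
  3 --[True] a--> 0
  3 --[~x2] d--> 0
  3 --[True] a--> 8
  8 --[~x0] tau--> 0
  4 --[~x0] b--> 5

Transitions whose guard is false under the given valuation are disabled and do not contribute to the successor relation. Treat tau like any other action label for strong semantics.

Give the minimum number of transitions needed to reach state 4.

Breadth-first toward 4:
  depth 0: {0}
  depth 1: {3,6,8}
  depth 2: {1,2,4,5}
depth(4)=2, e.g. b·b

Answer: 2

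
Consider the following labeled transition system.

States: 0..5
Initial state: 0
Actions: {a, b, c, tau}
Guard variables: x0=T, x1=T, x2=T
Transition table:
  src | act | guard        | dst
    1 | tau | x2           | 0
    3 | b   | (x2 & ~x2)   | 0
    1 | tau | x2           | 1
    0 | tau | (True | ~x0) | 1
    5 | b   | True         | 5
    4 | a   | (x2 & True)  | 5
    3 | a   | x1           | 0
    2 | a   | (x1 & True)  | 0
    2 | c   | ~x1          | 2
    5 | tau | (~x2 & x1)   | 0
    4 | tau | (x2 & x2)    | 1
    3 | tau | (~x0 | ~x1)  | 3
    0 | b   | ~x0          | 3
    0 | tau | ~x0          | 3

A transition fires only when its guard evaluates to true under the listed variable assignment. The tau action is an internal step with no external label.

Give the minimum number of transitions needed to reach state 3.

Breadth-first toward 3:
  Layer 0: {0}
  Layer 1: {1}
3 never appears.

Answer: UNREACHABLE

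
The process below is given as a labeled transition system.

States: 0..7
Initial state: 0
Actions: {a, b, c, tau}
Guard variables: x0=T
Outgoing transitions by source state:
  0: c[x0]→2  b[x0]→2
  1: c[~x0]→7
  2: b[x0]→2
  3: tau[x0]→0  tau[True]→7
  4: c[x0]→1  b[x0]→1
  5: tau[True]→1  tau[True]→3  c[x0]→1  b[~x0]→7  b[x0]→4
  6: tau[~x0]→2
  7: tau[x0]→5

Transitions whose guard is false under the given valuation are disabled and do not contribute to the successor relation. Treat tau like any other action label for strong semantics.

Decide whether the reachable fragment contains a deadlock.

R = {0,2}
  0: b→2  c→2  [deg 2]
  2: b→2  [deg 1]

Answer: DEADLOCK-FREE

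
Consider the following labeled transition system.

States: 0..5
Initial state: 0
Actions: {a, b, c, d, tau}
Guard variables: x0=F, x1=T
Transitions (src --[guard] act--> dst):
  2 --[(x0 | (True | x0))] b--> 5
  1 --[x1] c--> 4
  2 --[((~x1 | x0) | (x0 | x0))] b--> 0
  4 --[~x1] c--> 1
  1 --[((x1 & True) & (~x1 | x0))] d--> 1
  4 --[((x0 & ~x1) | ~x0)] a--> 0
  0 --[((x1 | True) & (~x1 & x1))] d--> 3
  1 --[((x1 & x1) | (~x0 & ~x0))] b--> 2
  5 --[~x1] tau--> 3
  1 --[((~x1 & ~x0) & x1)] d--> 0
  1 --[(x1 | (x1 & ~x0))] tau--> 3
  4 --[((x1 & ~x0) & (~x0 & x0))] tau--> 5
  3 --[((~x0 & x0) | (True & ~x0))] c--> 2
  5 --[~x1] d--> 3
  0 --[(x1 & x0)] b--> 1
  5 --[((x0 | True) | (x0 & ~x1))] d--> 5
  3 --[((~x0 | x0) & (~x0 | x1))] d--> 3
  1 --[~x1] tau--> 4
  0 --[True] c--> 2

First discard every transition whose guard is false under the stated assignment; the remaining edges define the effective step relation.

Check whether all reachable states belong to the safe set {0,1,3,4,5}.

Answer: INVARIANT VIOLATED at state 2

Working:
Inv-set: {0,1,3,4,5}
R = {0,2,5}
  0: ok
  2: VIOLATES
  5: ok
witness against invariant: c → 2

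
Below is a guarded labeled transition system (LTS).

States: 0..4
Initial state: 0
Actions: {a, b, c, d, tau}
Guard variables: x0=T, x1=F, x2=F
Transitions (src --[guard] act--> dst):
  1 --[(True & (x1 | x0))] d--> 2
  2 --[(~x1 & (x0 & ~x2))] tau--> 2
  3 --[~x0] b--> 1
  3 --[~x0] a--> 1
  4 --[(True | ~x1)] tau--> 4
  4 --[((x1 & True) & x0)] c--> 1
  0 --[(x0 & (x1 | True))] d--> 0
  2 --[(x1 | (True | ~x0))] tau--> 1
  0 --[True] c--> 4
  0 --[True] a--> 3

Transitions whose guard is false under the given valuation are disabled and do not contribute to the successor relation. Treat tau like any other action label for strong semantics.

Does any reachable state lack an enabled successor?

Reachable = {0,3,4}
  0: a→3  c→4  d→0  [3 exit(s)]
  3: ∅  [STUCK]
  4: tau→4  [1 exit(s)]
trace reaching 3: a

Answer: DEADLOCK at state 3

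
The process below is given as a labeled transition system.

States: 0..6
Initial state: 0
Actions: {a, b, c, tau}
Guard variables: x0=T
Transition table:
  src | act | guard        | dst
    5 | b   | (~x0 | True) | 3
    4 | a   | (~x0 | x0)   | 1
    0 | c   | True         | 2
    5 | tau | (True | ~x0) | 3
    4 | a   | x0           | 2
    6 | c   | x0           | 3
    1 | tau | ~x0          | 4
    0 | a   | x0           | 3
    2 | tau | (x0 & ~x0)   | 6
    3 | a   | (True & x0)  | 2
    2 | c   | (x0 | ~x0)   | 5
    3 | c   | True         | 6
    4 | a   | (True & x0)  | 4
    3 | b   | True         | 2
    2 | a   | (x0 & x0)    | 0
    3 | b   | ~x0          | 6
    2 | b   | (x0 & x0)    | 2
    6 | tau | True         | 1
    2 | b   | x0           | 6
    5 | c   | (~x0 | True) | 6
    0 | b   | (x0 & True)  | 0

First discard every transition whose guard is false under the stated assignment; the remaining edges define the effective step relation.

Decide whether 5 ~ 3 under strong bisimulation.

Answer: NOT BISIMILAR

Analysis:
Refine partition for ~:
  P[0] = {{0,1,2,3,4,5,6}}
  P[1] = {{0,2,3},{1},{4},{5},{6}}
  P[2] = {{0},{1},{2},{3},{4},{5},{6}}
Fixed point at round 3; 7 class(es).
class of 5: {5}; class of 3: {3}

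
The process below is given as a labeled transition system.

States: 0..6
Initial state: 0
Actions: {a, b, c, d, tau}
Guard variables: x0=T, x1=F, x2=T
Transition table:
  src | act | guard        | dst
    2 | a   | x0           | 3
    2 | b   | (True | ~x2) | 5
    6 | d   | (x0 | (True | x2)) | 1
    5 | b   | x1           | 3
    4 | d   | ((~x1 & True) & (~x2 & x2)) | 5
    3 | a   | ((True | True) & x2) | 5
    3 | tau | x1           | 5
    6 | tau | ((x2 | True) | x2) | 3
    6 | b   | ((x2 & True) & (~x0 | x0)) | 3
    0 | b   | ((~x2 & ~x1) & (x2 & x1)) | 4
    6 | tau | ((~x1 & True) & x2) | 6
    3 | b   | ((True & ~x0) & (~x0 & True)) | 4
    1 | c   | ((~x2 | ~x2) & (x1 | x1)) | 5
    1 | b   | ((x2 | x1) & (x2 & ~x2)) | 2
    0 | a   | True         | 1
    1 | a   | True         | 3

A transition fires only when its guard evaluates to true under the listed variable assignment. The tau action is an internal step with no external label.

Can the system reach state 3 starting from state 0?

9 transition(s) survive guard evaluation.
depth 0: {0}
depth 1: {1}  cumulative {0,1}
depth 2: {3}  cumulative {0,1,3}
depth 3: {5}  cumulative {0,1,3,5}
R = {0,1,3,5}
witness 3: a·a

Answer: REACHABLE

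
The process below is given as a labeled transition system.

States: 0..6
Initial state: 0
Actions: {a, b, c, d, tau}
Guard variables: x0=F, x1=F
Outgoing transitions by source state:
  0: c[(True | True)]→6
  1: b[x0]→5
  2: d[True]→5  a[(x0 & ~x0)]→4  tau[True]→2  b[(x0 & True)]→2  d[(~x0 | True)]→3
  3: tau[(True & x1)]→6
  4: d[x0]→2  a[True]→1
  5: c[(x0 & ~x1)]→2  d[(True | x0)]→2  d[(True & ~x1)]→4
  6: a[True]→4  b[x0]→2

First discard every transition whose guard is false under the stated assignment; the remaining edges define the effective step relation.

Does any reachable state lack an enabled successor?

Answer: DEADLOCK at state 1

Trace:
Reach set: {0,1,4,6}
  0: c→6  [deg 1]
  1: ∅  [no exit]
  4: a→1  [deg 1]
  6: a→4  [deg 1]
Path to 1: c·a·a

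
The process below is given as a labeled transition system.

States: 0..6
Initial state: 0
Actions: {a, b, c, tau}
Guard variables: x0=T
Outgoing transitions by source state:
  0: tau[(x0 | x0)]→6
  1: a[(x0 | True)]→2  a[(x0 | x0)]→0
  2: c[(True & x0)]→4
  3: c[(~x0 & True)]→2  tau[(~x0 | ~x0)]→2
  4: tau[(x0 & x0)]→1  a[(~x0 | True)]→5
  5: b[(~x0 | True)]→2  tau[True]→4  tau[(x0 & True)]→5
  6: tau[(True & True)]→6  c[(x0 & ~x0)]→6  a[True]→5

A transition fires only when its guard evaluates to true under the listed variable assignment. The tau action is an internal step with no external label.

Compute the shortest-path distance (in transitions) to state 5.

Answer: 2

Analysis:
BFS to 5:
  Layer 0: {0}
  Layer 1: {6}
  Layer 2: {5}
first hit 5 at d=2 via tau·a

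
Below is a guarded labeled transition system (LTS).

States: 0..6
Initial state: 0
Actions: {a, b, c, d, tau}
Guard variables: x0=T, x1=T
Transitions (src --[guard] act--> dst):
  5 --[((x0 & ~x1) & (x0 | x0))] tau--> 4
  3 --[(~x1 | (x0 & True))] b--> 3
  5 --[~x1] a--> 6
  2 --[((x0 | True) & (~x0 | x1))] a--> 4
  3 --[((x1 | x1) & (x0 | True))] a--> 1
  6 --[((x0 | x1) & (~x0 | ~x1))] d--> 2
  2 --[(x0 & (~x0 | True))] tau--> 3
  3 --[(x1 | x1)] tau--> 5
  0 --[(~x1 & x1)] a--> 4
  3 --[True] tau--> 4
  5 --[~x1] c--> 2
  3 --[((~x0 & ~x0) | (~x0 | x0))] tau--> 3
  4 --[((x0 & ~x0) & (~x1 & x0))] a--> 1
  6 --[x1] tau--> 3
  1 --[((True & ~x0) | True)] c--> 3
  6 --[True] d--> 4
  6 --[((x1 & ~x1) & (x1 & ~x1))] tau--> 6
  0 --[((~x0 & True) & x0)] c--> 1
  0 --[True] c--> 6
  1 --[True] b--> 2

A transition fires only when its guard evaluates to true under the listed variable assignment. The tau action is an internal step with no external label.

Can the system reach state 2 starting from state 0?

Answer: REACHABLE

Analysis:
Guard filter leaves 12 enabled edge(s).
depth 0: {0}
depth 1: {6}  now seen {0,6}
depth 2: {3,4}  now seen {0,3,4,6}
depth 3: {1,5}  now seen {0,1,3,4,5,6}
depth 4: {2}  now seen {0,1,2,3,4,5,6}
Reach set: {0,1,2,3,4,5,6}
trace reaching 2: c·tau·a·b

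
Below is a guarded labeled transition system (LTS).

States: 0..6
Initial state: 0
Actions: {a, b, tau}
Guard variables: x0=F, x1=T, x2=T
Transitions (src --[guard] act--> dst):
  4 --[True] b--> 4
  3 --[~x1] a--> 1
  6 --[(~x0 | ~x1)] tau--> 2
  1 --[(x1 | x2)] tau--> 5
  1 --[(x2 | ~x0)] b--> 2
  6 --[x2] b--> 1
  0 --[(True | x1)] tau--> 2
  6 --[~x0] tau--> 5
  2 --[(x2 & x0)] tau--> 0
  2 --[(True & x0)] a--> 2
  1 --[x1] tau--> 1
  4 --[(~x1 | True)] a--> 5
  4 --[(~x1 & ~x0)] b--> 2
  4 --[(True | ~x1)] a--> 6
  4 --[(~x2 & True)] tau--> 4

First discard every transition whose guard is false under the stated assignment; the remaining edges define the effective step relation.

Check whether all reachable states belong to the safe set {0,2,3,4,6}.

Answer: INVARIANT HOLDS

Trace:
Allowed set {0,2,3,4,6}
R = {0,2}
  0: ✓
  2: ✓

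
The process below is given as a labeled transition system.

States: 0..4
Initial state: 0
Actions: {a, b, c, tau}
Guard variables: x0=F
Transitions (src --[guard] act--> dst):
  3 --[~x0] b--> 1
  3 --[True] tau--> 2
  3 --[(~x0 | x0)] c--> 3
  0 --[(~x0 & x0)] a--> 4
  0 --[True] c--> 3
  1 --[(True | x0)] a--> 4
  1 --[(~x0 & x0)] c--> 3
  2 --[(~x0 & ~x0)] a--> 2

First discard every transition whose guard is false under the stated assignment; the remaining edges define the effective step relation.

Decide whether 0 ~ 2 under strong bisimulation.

Bisimulation quotient by refinement:
  round 0: {{0,1,2,3,4}}
  round 1: {{0},{1,2},{3},{4}}
  round 2: {{0},{1},{2},{3},{4}}
Fixed point at round 3; 5 class(es).
[0]={0}  [2]={2}

Answer: NOT BISIMILAR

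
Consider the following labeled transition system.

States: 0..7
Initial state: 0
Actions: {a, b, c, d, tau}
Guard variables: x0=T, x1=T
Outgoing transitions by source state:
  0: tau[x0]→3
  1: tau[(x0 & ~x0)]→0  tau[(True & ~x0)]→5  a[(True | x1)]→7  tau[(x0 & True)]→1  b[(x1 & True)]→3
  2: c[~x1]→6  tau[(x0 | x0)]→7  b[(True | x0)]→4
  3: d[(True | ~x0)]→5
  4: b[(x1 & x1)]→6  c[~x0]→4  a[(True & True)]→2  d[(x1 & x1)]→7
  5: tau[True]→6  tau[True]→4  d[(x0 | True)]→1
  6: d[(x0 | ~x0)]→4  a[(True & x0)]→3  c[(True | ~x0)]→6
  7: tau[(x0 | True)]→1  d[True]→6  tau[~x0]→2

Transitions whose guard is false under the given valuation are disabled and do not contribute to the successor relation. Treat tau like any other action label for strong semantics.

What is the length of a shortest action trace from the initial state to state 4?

Answer: 3

Working:
Breadth-first toward 4:
  Layer 0: {0}
  Layer 1: {3}
  Layer 2: {5}
  Layer 3: {1,4,6}
depth(4)=3, e.g. tau·d·tau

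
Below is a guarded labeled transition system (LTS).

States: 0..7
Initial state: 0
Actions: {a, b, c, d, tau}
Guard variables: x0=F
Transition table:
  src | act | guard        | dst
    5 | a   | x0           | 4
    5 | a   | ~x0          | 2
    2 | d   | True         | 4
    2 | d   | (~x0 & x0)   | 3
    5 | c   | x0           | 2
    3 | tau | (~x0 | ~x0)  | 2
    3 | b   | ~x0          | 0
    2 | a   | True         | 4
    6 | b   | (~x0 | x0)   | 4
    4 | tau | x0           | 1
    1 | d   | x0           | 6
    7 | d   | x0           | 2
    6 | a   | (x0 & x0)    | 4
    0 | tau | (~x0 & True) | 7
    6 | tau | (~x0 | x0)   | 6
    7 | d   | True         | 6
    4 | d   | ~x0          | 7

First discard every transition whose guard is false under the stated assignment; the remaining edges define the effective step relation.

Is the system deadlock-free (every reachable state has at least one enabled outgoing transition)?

Answer: DEADLOCK-FREE

Working:
Reach set: {0,4,6,7}
  0: tau→7  [1 exit(s)]
  4: d→7  [1 exit(s)]
  6: b→4  tau→6  [2 exit(s)]
  7: d→6  [1 exit(s)]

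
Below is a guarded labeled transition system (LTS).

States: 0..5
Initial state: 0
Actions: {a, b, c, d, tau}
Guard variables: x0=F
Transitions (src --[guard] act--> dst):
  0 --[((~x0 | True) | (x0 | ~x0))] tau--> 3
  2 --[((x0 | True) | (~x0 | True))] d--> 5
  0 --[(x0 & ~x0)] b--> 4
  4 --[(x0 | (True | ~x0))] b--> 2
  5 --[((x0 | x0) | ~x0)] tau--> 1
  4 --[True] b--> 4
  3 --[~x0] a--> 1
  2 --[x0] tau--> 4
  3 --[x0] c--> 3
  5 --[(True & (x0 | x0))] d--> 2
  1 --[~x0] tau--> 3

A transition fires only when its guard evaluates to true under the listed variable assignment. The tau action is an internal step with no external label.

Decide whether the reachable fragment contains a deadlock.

Answer: DEADLOCK-FREE

Analysis:
R = {0,1,3}
  0: tau→3  [deg 1]
  1: tau→3  [deg 1]
  3: a→1  [deg 1]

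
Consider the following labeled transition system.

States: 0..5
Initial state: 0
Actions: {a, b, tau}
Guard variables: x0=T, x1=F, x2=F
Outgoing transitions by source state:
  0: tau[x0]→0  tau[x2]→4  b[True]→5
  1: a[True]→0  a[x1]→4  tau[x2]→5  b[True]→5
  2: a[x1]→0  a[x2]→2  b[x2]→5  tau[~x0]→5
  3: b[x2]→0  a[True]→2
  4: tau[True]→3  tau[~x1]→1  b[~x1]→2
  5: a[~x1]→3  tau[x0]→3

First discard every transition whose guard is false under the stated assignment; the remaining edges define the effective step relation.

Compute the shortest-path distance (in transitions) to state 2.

Answer: 3

Trace:
BFS to 2:
  Layer 0: {0}
  Layer 1: {5}
  Layer 2: {3}
  Layer 3: {2}
depth(2)=3, e.g. b·a·a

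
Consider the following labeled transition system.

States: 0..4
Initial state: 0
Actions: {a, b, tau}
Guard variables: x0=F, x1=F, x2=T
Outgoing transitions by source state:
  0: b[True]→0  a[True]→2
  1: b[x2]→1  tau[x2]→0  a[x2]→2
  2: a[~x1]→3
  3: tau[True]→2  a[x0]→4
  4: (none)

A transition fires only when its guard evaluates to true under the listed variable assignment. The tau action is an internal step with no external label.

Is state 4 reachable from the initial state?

7 transition(s) survive guard evaluation.
depth 0: {0}
depth 1: {2}  cumulative {0,2}
depth 2: {3}  cumulative {0,2,3}
Reach set: {0,2,3}

Answer: UNREACHABLE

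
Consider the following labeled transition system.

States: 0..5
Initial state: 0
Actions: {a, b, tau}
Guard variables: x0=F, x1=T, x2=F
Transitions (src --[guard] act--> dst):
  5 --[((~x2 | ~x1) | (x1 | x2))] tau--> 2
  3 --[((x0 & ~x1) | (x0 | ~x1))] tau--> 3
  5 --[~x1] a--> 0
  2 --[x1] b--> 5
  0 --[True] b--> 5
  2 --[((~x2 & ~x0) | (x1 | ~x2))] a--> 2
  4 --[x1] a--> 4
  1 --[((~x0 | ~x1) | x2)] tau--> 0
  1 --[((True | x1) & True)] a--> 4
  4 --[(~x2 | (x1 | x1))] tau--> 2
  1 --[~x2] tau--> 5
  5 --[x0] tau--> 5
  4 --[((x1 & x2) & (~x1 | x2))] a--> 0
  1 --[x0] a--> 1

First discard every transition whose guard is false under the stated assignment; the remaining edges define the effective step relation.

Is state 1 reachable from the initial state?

Answer: UNREACHABLE

Working:
After dropping false guards: 9 live edges.
Layer 0: {0}
Layer 1: {5}  cumulative {0,5}
Layer 2: {2}  cumulative {0,2,5}
Reachable = {0,2,5}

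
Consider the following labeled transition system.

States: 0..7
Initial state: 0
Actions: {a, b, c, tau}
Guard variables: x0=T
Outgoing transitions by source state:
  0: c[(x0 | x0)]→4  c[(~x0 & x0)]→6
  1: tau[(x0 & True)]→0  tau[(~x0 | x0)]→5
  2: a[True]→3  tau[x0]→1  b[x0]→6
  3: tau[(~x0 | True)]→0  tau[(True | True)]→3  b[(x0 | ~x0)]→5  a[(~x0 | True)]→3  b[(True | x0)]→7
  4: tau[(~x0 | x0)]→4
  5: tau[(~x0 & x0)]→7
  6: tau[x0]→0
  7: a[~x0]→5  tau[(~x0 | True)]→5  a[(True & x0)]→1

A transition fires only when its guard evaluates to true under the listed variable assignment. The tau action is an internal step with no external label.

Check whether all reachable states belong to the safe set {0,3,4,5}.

Inv-set: {0,3,4,5}
Reachable = {0,4}
  0: ok
  4: ok

Answer: INVARIANT HOLDS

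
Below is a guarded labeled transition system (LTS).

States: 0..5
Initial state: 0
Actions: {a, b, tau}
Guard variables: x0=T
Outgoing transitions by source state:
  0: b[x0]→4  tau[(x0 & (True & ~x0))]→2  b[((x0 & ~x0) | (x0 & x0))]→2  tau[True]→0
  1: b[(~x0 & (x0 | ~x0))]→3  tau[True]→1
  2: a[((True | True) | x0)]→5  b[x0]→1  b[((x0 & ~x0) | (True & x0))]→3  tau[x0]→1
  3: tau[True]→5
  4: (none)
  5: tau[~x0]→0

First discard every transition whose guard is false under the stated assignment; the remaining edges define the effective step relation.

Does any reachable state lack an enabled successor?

R = {0,1,2,3,4,5}
  0: b→2  b→4  tau→0  [3 out]
  1: tau→1  [1 out]
  2: a→5  b→1  b→3  tau→1  [4 out]
  3: tau→5  [1 out]
  4: ∅  [no exit]
  5: ∅  [no exit]
witness 4: b

Answer: DEADLOCK at state 4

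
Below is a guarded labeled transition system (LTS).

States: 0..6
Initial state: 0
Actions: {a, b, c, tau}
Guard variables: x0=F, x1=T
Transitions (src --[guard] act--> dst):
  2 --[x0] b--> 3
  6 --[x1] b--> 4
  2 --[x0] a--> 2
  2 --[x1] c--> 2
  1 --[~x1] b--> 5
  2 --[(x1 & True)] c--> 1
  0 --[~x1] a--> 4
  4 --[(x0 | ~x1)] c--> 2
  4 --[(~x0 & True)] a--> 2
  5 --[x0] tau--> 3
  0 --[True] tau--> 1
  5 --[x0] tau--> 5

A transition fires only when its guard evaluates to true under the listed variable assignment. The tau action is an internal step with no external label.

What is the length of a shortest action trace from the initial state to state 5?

Answer: UNREACHABLE

Working:
Breadth-first toward 5:
  depth 0: {0}
  depth 1: {1}
5 never appears.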